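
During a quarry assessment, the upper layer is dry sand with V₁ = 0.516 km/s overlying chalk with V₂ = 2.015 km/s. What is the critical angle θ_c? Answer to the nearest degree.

15°

At critical incidence the refracted ray runs along the interface (θ₂ = 90°), so sin θ_c = V₁/V₂.
θ_c = arcsin(0.516/2.015) = arcsin 0.2561 = 14.84°.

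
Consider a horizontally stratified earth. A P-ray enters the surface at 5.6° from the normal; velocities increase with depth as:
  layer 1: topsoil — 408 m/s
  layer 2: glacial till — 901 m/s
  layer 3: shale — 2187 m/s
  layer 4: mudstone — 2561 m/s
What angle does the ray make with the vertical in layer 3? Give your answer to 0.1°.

Ray parameter p = sin 5.6° / 408 = 2.3917e-04 s/m.
sin θ_3 = p·V_3 = 2.3917e-04 × 2187 = 0.5231.
θ_3 = 31.54° from the vertical.

31.5°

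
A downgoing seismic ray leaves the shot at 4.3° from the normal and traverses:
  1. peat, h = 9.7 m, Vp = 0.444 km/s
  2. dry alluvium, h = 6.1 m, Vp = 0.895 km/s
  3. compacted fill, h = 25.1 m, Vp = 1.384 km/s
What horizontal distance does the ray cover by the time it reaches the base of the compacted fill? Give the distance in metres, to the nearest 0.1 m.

7.7 m

Ray parameter p = sin 4.3° / 0.444 km/s = 1.6887e-01 s/km.
Layer 1: θ = 4.30°; offset = 9.7·tan 4.30° = 0.729 m.
Layer 2: sin θ = p·0.895 = 0.1511 → θ = 8.69°; offset = 6.1·tan 8.69° = 0.933 m.
Layer 3: sin θ = p·1.384 = 0.2337 → θ = 13.52°; offset = 25.1·tan 13.52° = 6.033 m.
Summing the layer offsets gives 7.695 m.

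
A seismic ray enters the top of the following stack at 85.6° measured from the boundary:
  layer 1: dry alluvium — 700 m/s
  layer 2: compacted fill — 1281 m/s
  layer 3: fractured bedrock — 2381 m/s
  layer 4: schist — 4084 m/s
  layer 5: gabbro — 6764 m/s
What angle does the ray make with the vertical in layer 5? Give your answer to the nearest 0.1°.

47.8°

From the normal: θ₁ = 90° − 85.6° = 4.4°.
Snell's law across each interface conserves sin θ / V, so sin θ_5 = V_5·sin θ₁/V₁.
sin θ_5 = 6764 × sin 4.4° / 700 = 0.7413.
θ_5 = arcsin 0.7413 = 47.84°.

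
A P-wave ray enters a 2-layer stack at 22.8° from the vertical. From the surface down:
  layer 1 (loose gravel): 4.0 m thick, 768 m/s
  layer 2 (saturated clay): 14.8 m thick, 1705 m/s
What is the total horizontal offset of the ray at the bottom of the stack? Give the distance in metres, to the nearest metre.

27 m

p = sin θ₁/V₁ = sin 22.8°/768 = 5.0458e-04 s/m is conserved through the stack.
Layer 1: θ = 22.80°; offset = 4.0·tan 22.80° = 1.681 m.
Layer 2: sin θ = p·1705 = 0.8603 → θ = 59.35°; offset = 14.8·tan 59.35° = 24.976 m.
Summing the layer offsets gives 26.658 m.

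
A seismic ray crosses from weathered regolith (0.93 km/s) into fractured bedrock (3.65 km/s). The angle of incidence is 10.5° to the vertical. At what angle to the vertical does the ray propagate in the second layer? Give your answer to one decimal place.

Snell's law: sin θ₂ = (V₂/V₁)·sin θ₁ = (3.65/0.93)·sin 10.5° = 0.7152.
θ₂ = sin⁻¹(0.7152) = 45.66° (from vertical).

45.7°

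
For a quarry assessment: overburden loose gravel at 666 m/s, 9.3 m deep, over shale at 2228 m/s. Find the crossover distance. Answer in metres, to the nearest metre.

θ_c = arcsin(666/2228) = 17.39°, so cos θ_c = 0.9543 and tᵢ = 2h cos θ_c/V₁ = 0.0267 s.
At crossover x/V₁ = x/V₂ + tᵢ ⇒ x = tᵢ/(1/V₁ − 1/V₂) = 0.02665/(1.5015e-03 − 4.4883e-04) = 25.32 m.

25 m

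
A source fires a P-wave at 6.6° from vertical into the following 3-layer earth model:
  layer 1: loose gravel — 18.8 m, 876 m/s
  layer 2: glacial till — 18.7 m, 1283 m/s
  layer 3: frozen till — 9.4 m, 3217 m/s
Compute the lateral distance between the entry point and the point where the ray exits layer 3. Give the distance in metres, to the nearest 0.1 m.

Ray parameter p = sin 6.6° / 876 m/s = 1.3121e-04 s/m.
Layer 1: θ = 6.60°; offset = 18.8·tan 6.60° = 2.175 m.
Layer 2: sin θ = p·1283 = 0.1683 → θ = 9.69°; offset = 18.7·tan 9.69° = 3.194 m.
Layer 3: sin θ = p·3217 = 0.4221 → θ = 24.97°; offset = 9.4·tan 24.97° = 4.377 m.
Total horizontal offset = 9.745 m.

9.7 m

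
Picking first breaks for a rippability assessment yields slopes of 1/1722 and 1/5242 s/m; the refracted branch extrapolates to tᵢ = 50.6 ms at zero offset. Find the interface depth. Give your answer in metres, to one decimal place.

46.1 m

θ_c = arcsin(1722/5242) = 19.18°; cos θ_c = 0.9445.
tᵢ = 2h cos θ_c/V₁ ⇒ h = tᵢ·V₁/(2 cos θ_c) = 0.0506·1722/(2·0.9445) = 46.13 m.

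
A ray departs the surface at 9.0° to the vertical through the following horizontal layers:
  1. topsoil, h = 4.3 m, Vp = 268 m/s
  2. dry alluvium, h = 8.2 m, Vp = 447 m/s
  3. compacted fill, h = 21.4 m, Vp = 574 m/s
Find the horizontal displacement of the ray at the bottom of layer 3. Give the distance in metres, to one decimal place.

10.5 m

Ray parameter p = sin 9.0° / 268 m/s = 5.8371e-04 s/m.
Layer 1: θ = 9.00°; offset = 4.3·tan 9.00° = 0.681 m.
Layer 2: sin θ = p·447 = 0.2609 → θ = 15.12°; offset = 8.2·tan 15.12° = 2.216 m.
Layer 3: sin θ = p·574 = 0.3350 → θ = 19.58°; offset = 21.4·tan 19.58° = 7.610 m.
Σ offsets = 10.507 m.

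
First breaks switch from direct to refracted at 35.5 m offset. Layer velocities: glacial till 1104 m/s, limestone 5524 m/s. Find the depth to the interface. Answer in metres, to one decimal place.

x_cross = 2h·√((V₂+V₁)/(V₂−V₁)) → h = x_cross / (2·√((V₂+V₁)/(V₂−V₁))).
√((V₂+V₁)/(V₂−V₁)) = √((5524+1104)/(5524−1104)) = 1.2246.
h = 35.5 / (2·1.2246) = 14.50 m.

14.5 m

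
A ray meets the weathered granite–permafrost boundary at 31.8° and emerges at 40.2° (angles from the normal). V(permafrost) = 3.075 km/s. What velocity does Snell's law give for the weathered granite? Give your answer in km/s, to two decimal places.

2.51 km/s

sin 31.8° = 0.5270; sin 40.2° = 0.6455.
V₁ = V₂·(sin θ₁/sin θ₂) = 3.075·(0.5270/0.6455) = 2.51 km/s.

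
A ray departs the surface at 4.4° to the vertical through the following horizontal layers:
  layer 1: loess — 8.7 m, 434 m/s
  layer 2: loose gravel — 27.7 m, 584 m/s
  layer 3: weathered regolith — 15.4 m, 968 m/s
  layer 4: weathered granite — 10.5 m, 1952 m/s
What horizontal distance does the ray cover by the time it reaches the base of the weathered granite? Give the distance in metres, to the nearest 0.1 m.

Ray parameter p = sin 4.4° / 434 m/s = 1.7677e-04 s/m.
Layer 1: θ = 4.40°; offset = 8.7·tan 4.40° = 0.669 m.
Layer 2: sin θ = p·584 = 0.1032 → θ = 5.93°; offset = 27.7·tan 5.93° = 2.875 m.
Layer 3: sin θ = p·968 = 0.1711 → θ = 9.85°; offset = 15.4·tan 9.85° = 2.675 m.
Layer 4: sin θ = p·1952 = 0.3451 → θ = 20.19°; offset = 10.5·tan 20.19° = 3.860 m.
Total horizontal offset = 10.079 m.

10.1 m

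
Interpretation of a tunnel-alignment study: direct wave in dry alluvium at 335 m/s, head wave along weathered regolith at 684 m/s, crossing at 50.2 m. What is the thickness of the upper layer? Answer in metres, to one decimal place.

14.7 m

x_cross = 2h·√((V₂+V₁)/(V₂−V₁)) → h = x_cross / (2·√((V₂+V₁)/(V₂−V₁))).
√((V₂+V₁)/(V₂−V₁)) = √((684+335)/(684−335)) = 1.7087.
h = 50.2 / (2·1.7087) = 14.69 m.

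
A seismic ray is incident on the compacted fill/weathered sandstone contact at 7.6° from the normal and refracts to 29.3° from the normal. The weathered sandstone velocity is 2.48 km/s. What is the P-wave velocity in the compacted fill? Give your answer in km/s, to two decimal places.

sin 7.6° = 0.1323; sin 29.3° = 0.4894.
V₁ = V₂·(sin θ₁/sin θ₂) = 2.48·(0.1323/0.4894) = 0.67 km/s.

0.67 km/s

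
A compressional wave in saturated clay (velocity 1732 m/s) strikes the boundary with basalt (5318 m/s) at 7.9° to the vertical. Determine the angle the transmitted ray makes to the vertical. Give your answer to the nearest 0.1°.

25.0°

sin θ₁/V₁ = sin θ₂/V₂ ⇒ sin θ₂ = 5318·sin 7.9°/1732 = 5318·0.1374/1732 = 0.4220.
θ₂ = sin⁻¹(0.4220) = 24.96° (from vertical).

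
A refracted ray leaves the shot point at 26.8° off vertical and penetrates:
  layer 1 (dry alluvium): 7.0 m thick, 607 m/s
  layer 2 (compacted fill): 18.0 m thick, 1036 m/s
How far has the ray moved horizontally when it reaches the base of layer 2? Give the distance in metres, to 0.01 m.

Apply Snell's law at each interface; in layer i the horizontal offset is hᵢ·tan θᵢ.
Layer 1: θ = 26.80°; offset = 7.0·tan 26.80° = 3.5360 m.
Layer 2: sin θ = 1036·sin 26.8°/607 = 0.7695, θ = 50.31°; offset = 18.0·tan 50.31° = 21.6906 m.
Σ offsets = 25.2266 m.

25.23 m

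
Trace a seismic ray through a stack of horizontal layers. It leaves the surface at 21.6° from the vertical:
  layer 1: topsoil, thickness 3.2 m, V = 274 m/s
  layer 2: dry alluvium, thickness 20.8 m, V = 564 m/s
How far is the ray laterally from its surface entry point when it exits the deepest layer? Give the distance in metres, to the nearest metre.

Apply Snell's law at each interface; in layer i the horizontal offset is hᵢ·tan θᵢ.
Layer 1: θ = 21.60°; offset = 3.2·tan 21.60° = 1.267 m.
Layer 2: sin θ = 564·sin 21.6°/274 = 0.7577, θ = 49.27°; offset = 20.8·tan 49.27° = 24.153 m.
Total horizontal offset = 25.420 m.

25 m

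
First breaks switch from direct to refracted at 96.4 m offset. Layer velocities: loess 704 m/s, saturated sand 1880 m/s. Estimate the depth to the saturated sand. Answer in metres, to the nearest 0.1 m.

x_cross = 2h·√((V₂+V₁)/(V₂−V₁)) → h = x_cross / (2·√((V₂+V₁)/(V₂−V₁))).
√((V₂+V₁)/(V₂−V₁)) = √((1880+704)/(1880−704)) = 1.4823.
h = 96.4 / (2·1.4823) = 32.52 m.

32.5 m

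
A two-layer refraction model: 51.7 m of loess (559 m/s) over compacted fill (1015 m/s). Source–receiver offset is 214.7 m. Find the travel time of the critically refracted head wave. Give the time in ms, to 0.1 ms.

365.9 ms

t = x/V₂ + 2h·√(V₂²−V₁²)/(V₁V₂).
√(V₂²−V₁²) = √(1015²−559²) = 847.2 m/s; delay term = 2·51.7·847.2/(559·1015) = 0.15439 s.
t = 214.7/1015 + 0.15439 = 0.36592 s.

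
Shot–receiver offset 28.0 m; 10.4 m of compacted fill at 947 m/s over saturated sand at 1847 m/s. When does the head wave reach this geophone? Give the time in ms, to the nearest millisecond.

34 ms

t = x/V₂ + 2h·√(V₂²−V₁²)/(V₁V₂).
√(V₂²−V₁²) = √(1847²−947²) = 1585.7 m/s; delay term = 2·10.4·1585.7/(947·1847) = 0.01886 s.
t = 28.0/1847 + 0.01886 = 0.03402 s.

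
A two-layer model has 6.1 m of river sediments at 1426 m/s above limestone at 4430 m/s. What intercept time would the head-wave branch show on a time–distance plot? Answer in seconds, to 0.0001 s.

θ_c = arcsin(V₁/V₂) = arcsin(1426/4430) = 18.78°; cos θ_c = 0.9468.
tᵢ = 2h·cos θ_c / V₁ = 2·6.1·0.9468 / 1426 = 0.00810 s.

0.0081 s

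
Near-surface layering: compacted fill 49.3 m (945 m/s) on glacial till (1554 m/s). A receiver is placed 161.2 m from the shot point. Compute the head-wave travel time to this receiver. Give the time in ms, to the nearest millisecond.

187 ms

θ_c = arcsin(V₁/V₂) = arcsin(945/1554) = 37.45°, cos θ_c = 0.7939.
Intercept time tᵢ = 2h cos θ_c / V₁ = 2·49.3·0.7939/945 = 0.08283 s.
t = x/V₂ + tᵢ = 161.2/1554 + 0.08283 = 0.18656 s.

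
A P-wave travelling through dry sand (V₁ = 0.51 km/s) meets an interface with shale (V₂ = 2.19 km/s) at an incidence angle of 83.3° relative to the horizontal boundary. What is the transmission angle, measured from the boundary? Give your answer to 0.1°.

Angle from the normal: 90° − 83.3° = 6.7°.
sin θ₁/V₁ = sin θ₂/V₂ ⇒ sin θ₂ = 2.19·sin 6.7°/0.51 = 2.19·0.1167/0.51 = 0.5010.
θ₂ = arcsin 0.5010 = 30.07° from the normal.
From the interface: 90° − 30.07° = 59.93°.

59.9°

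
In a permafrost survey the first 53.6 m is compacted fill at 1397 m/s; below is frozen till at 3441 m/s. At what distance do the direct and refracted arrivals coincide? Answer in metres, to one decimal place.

θ_c = arcsin(1397/3441) = 23.95°, so cos θ_c = 0.9139 and tᵢ = 2h cos θ_c/V₁ = 0.0701 s.
At crossover x/V₁ = x/V₂ + tᵢ ⇒ x = tᵢ/(1/V₁ − 1/V₂) = 0.07013/(7.1582e-04 − 2.9061e-04) = 164.93 m.

164.9 m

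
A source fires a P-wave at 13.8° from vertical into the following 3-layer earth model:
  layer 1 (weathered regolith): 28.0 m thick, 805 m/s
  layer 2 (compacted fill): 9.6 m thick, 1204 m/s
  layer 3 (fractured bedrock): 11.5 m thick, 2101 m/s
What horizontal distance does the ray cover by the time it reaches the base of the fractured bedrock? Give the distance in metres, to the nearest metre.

20 m

Apply Snell's law at each interface; in layer i the horizontal offset is hᵢ·tan θᵢ.
Layer 1: θ = 13.80°; offset = 28.0·tan 13.80° = 6.877 m.
Layer 2: sin θ = 1204·sin 13.8°/805 = 0.3568, θ = 20.90°; offset = 9.6·tan 20.90° = 3.666 m.
Layer 3: sin θ = 2101·sin 13.8°/805 = 0.6226, θ = 38.50°; offset = 11.5·tan 38.50° = 9.149 m.
Total horizontal offset = 19.692 m.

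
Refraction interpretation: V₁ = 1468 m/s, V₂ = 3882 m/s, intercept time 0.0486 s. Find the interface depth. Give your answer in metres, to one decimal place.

38.5 m

h = tᵢ·V₁·V₂ / (2·√(V₂²−V₁²)).
√(V₂²−V₁²) = √(3882² − 1468²) = 3593.7 m/s.
h = 0.0486 s × 1468 × 3882 / (2 × 3593.7) = 38.53 m.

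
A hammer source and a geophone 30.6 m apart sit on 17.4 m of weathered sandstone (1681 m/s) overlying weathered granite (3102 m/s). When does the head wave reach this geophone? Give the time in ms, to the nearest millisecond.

θ_c = arcsin(V₁/V₂) = arcsin(1681/3102) = 32.81°, cos θ_c = 0.8404.
Intercept time tᵢ = 2h cos θ_c / V₁ = 2·17.4·0.8404/1681 = 0.01740 s.
t = x/V₂ + tᵢ = 30.6/3102 + 0.01740 = 0.02726 s.

27 ms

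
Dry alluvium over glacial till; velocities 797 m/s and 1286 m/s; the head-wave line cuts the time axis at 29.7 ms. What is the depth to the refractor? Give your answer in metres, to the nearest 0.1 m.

15.1 m

θ_c = arcsin(797/1286) = 38.30°; cos θ_c = 0.7848.
tᵢ = 2h cos θ_c/V₁ ⇒ h = tᵢ·V₁/(2 cos θ_c) = 0.0297·797/(2·0.7848) = 15.08 m.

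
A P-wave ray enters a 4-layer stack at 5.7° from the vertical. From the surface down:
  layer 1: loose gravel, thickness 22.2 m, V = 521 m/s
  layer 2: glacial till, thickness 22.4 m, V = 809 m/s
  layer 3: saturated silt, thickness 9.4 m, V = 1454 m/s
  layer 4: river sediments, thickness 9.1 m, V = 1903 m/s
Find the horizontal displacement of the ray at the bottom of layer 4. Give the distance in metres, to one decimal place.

12.0 m

p = sin θ₁/V₁ = sin 5.7°/521 = 1.9063e-04 s/m is conserved through the stack.
Layer 1: θ = 5.70°; offset = 22.2·tan 5.70° = 2.216 m.
Layer 2: sin θ = p·809 = 0.1542 → θ = 8.87°; offset = 22.4·tan 8.87° = 3.496 m.
Layer 3: sin θ = p·1454 = 0.2772 → θ = 16.09°; offset = 9.4·tan 16.09° = 2.712 m.
Layer 4: sin θ = p·1903 = 0.3628 → θ = 21.27°; offset = 9.1·tan 21.27° = 3.543 m.
Total horizontal offset = 11.967 m.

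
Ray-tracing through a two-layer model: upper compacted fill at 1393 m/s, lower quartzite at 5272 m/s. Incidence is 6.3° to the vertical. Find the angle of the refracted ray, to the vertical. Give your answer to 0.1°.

24.5°

Snell's law: sin θ₂ = (V₂/V₁)·sin θ₁ = (5272/1393)·sin 6.3° = 0.4153.
θ₂ = sin⁻¹(0.4153) = 24.54° (from vertical).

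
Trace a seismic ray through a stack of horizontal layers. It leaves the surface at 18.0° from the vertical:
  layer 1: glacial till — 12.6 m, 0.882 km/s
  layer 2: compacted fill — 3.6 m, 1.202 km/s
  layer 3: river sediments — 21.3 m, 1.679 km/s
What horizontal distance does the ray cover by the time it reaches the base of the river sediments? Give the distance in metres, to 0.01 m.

Apply Snell's law at each interface; in layer i the horizontal offset is hᵢ·tan θᵢ.
Layer 1: θ = 18.00°; offset = 12.6·tan 18.00° = 4.0940 m.
Layer 2: sin θ = 1.202·sin 18.0°/0.882 = 0.4211, θ = 24.91°; offset = 3.6·tan 24.91° = 1.6715 m.
Layer 3: sin θ = 1.679·sin 18.0°/0.882 = 0.5883, θ = 36.03°; offset = 21.3·tan 36.03° = 15.4942 m.
Summing the layer offsets gives 21.2597 m.

21.26 m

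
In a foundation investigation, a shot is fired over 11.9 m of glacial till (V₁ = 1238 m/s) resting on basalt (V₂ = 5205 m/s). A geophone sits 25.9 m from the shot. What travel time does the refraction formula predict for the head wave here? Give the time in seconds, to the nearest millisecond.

0.024 s

t = x/V₂ + 2h·√(V₂²−V₁²)/(V₁V₂).
√(V₂²−V₁²) = √(5205²−1238²) = 5055.6 m/s; delay term = 2·11.9·5055.6/(1238·5205) = 0.01867 s.
t = 25.9/5205 + 0.01867 = 0.02365 s.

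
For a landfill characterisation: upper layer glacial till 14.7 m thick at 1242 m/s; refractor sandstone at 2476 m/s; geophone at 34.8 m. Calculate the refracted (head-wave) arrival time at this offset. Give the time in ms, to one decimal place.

34.5 ms

θ_c = arcsin(V₁/V₂) = arcsin(1242/2476) = 30.11°, cos θ_c = 0.8651.
Intercept time tᵢ = 2h cos θ_c / V₁ = 2·14.7·0.8651/1242 = 0.02048 s.
t = x/V₂ + tᵢ = 34.8/2476 + 0.02048 = 0.03453 s.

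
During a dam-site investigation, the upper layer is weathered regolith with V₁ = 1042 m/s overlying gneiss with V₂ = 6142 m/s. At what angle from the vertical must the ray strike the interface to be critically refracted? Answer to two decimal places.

Critical incidence: sin θ_c = V₁/V₂ = 1042/6142 = 0.1697.
θ_c = arcsin 0.1697 = 9.77°.

9.77°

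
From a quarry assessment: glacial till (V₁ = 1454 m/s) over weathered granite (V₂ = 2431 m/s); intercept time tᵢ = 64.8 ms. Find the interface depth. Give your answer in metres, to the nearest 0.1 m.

58.8 m

θ_c = arcsin(1454/2431) = 36.73°; cos θ_c = 0.8014.
tᵢ = 2h cos θ_c/V₁ ⇒ h = tᵢ·V₁/(2 cos θ_c) = 0.0648·1454/(2·0.8014) = 58.78 m.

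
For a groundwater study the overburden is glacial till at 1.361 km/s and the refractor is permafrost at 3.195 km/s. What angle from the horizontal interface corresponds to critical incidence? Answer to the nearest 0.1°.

64.8°

At critical incidence the refracted ray runs along the interface (θ₂ = 90°), so sin θ_c = V₁/V₂.
θ_c = arcsin(1.361/3.195) = arcsin 0.4260 = 25.21°.
Measured from the interface: 90° − 25.21° = 64.79°.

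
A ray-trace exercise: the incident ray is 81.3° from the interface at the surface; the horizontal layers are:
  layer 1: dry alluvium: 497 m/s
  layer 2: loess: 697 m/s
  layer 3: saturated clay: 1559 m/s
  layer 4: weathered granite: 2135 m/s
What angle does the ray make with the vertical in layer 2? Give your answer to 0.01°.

From the normal: θ₁ = 90° − 81.3° = 8.7°.
Snell's law across each interface conserves sin θ / V, so sin θ_2 = V_2·sin θ₁/V₁.
sin θ_2 = 697 × sin 8.7° / 497 = 0.2121.
θ_2 = arcsin 0.2121 = 12.25°.

12.25°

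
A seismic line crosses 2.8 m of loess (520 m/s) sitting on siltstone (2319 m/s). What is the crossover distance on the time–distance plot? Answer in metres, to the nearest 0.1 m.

x_cross = 2h·√((V₂+V₁)/(V₂−V₁)).
(V₂+V₁)/(V₂−V₁) = (2319+520)/(2319−520) = 1.5781; √ = 1.2562.
x_cross = 2·2.8·1.2562 = 7.03 m.

7.0 m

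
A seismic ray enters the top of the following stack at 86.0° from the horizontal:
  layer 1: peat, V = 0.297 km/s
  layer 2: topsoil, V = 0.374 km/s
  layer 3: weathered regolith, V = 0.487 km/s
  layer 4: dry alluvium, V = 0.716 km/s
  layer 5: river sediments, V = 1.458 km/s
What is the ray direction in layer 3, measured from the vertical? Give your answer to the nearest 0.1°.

From the normal: θ₁ = 90° − 86.0° = 4.0°.
Ray parameter p = sin 4.0° / 0.297 = 2.3487e-01 s/km.
sin θ_3 = p·V_3 = 2.3487e-01 × 0.487 = 0.1144.
θ_3 = 6.57° from the vertical.

6.6°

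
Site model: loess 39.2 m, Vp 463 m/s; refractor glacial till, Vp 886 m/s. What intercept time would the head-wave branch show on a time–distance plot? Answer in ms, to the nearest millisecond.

144 ms

θ_c = arcsin(V₁/V₂) = arcsin(463/886) = 31.51°; cos θ_c = 0.8526.
tᵢ = 2h·cos θ_c / V₁ = 2·39.2·0.8526 / 463 = 0.14437 s.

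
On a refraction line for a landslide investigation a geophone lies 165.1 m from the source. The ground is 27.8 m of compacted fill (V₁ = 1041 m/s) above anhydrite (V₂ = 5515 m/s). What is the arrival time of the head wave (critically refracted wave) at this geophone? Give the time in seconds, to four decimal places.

0.0824 s

t = x/V₂ + 2h·√(V₂²−V₁²)/(V₁V₂).
√(V₂²−V₁²) = √(5515²−1041²) = 5415.9 m/s; delay term = 2·27.8·5415.9/(1041·5515) = 0.05245 s.
t = 165.1/5515 + 0.05245 = 0.08239 s.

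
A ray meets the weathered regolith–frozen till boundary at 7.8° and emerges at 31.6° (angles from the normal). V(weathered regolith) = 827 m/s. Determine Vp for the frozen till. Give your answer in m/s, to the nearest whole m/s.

Snell's law: sin 7.8°/V₁ = sin 31.6°/V₂.
V₂ = V₁·sin 31.6°/sin 7.8° = 827 × 3.8609 = 3192.97 m/s.

3193 m/s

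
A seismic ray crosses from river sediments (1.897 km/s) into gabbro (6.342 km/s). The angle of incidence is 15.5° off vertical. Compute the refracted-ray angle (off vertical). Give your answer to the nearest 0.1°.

63.3°

sin θ₁/V₁ = sin θ₂/V₂ ⇒ sin θ₂ = 6.342·sin 15.5°/1.897 = 6.342·0.2672/1.897 = 0.8934.
θ₂ = sin⁻¹(0.8934) = 63.31° (from vertical).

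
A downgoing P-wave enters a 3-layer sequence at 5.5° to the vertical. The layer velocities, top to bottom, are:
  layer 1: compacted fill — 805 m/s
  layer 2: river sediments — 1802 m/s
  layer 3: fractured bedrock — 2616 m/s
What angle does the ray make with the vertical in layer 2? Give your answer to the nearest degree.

Snell's law across each interface conserves sin θ / V, so sin θ_2 = V_2·sin θ₁/V₁.
sin θ_2 = 1802 × sin 5.5° / 805 = 0.2146.
θ_2 = 12.39° from the vertical.

12°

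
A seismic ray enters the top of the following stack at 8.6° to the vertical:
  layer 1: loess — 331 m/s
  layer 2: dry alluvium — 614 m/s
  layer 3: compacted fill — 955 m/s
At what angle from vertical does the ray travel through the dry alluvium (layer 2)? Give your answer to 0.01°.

Ray parameter p = sin 8.6° / 331 = 4.5177e-04 s/m.
sin θ_2 = p·V_2 = 4.5177e-04 × 614 = 0.2774.
θ_2 = 16.10° from the vertical.

16.10°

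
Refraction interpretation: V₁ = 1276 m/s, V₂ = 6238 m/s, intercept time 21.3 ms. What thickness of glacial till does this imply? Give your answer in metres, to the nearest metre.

θ_c = arcsin(1276/6238) = 11.80°; cos θ_c = 0.9789.
tᵢ = 2h cos θ_c/V₁ ⇒ h = tᵢ·V₁/(2 cos θ_c) = 0.0213·1276/(2·0.9789) = 13.88 m.

14 m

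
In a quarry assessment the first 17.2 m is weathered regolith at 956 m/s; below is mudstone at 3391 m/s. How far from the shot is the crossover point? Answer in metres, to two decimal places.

x_cross = 2h·√((V₂+V₁)/(V₂−V₁)).
(V₂+V₁)/(V₂−V₁) = (3391+956)/(3391−956) = 1.7852; √ = 1.3361.
x_cross = 2·17.2·1.3361 = 45.96 m.

45.96 m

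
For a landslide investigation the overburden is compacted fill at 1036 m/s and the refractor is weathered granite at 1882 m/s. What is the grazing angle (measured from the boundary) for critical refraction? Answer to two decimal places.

56.60°

Critical incidence: sin θ_c = V₁/V₂ = 1036/1882 = 0.5505.
θ_c = arcsin 0.5505 = 33.40°.
Measured from the interface: 90° − 33.40° = 56.60°.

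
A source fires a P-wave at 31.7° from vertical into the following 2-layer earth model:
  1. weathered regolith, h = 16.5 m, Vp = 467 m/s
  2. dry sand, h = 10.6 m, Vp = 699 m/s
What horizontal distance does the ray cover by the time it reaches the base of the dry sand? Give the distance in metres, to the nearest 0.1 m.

Apply Snell's law at each interface; in layer i the horizontal offset is hᵢ·tan θᵢ.
Layer 1: θ = 31.70°; offset = 16.5·tan 31.70° = 10.191 m.
Layer 2: sin θ = 699·sin 31.7°/467 = 0.7865, θ = 51.86°; offset = 10.6·tan 51.86° = 13.500 m.
Σ offsets = 23.691 m.

23.7 m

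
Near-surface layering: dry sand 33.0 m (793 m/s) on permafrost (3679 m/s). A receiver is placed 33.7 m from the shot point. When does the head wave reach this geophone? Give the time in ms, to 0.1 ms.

θ_c = arcsin(V₁/V₂) = arcsin(793/3679) = 12.45°, cos θ_c = 0.9765.
Intercept time tᵢ = 2h cos θ_c / V₁ = 2·33.0·0.9765/793 = 0.08127 s.
t = x/V₂ + tᵢ = 33.7/3679 + 0.08127 = 0.09043 s.

90.4 ms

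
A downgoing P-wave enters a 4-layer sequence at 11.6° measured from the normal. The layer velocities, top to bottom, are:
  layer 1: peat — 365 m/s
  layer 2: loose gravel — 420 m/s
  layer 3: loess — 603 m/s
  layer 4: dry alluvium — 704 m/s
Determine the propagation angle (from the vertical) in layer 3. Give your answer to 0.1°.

19.4°

Ray parameter p = sin 11.6° / 365 = 5.5090e-04 s/m.
sin θ_3 = p·V_3 = 5.5090e-04 × 603 = 0.3322.
θ_3 = 19.40° from the vertical.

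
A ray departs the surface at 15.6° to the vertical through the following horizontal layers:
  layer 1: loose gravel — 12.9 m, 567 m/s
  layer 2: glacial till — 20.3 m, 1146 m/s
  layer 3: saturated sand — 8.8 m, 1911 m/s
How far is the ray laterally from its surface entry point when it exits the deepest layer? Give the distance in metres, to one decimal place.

Apply Snell's law at each interface; in layer i the horizontal offset is hᵢ·tan θᵢ.
Layer 1: θ = 15.60°; offset = 12.9·tan 15.60° = 3.602 m.
Layer 2: sin θ = 1146·sin 15.6°/567 = 0.5435, θ = 32.92°; offset = 20.3·tan 32.92° = 13.145 m.
Layer 3: sin θ = 1911·sin 15.6°/567 = 0.9064, θ = 65.01°; offset = 8.8·tan 65.01° = 18.878 m.
Σ offsets = 35.624 m.

35.6 m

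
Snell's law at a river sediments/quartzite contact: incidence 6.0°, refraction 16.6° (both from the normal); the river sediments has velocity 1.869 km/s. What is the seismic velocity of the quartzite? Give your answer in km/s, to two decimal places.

Snell's law: sin 6.0°/V₁ = sin 16.6°/V₂.
V₂ = V₁·sin 16.6°/sin 6.0° = 1.869 × 2.7331 = 5.11 km/s.

5.11 km/s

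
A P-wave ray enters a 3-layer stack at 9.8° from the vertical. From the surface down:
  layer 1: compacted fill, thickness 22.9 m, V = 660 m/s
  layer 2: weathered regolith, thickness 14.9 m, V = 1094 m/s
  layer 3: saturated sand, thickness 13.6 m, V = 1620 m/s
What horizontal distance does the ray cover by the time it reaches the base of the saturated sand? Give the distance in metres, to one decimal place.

Apply Snell's law at each interface; in layer i the horizontal offset is hᵢ·tan θᵢ.
Layer 1: θ = 9.80°; offset = 22.9·tan 9.80° = 3.956 m.
Layer 2: sin θ = 1094·sin 9.8°/660 = 0.2821, θ = 16.39°; offset = 14.9·tan 16.39° = 4.382 m.
Layer 3: sin θ = 1620·sin 9.8°/660 = 0.4178, θ = 24.69°; offset = 13.6·tan 24.69° = 6.254 m.
Total horizontal offset = 14.591 m.

14.6 m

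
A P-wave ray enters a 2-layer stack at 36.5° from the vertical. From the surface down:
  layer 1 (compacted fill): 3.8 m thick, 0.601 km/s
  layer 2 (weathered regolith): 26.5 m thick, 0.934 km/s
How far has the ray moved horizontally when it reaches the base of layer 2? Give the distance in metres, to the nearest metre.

Apply Snell's law at each interface; in layer i the horizontal offset is hᵢ·tan θᵢ.
Layer 1: θ = 36.50°; offset = 3.8·tan 36.50° = 2.812 m.
Layer 2: sin θ = 0.934·sin 36.5°/0.601 = 0.9244, θ = 67.58°; offset = 26.5·tan 67.58° = 64.224 m.
Σ offsets = 67.036 m.

67 m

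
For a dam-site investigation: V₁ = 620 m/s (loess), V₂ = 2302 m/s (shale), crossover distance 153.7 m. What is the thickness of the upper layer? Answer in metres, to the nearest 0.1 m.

58.3 m

h = (x_cross/2)·√((V₂−V₁)/(V₂+V₁)).
(V₂−V₁)/(V₂+V₁) = (2302−620)/(2302+620) = 0.5756; √ = 0.7587.
h = (153.7/2)·0.7587 = 58.31 m.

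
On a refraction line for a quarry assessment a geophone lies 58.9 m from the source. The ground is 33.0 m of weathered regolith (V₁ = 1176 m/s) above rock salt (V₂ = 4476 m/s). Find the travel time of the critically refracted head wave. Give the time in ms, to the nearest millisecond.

t = x/V₂ + 2h·√(V₂²−V₁²)/(V₁V₂).
√(V₂²−V₁²) = √(4476²−1176²) = 4318.7 m/s; delay term = 2·33.0·4318.7/(1176·4476) = 0.05415 s.
t = 58.9/4476 + 0.05415 = 0.06731 s.

67 ms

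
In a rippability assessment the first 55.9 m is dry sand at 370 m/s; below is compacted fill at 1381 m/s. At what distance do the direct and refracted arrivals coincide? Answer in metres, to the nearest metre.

x_cross = 2h·√((V₂+V₁)/(V₂−V₁)).
(V₂+V₁)/(V₂−V₁) = (1381+370)/(1381−370) = 1.7319; √ = 1.3160.
x_cross = 2·55.9·1.3160 = 147.13 m.

147 m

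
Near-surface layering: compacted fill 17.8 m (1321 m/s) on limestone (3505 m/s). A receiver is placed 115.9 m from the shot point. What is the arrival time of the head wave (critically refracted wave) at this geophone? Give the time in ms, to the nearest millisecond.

t = x/V₂ + 2h·√(V₂²−V₁²)/(V₁V₂).
√(V₂²−V₁²) = √(3505²−1321²) = 3246.5 m/s; delay term = 2·17.8·3246.5/(1321·3505) = 0.02496 s.
t = 115.9/3505 + 0.02496 = 0.05803 s.

58 ms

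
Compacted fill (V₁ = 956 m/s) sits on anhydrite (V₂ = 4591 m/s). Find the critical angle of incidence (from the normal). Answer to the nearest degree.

12°

Critical incidence: sin θ_c = V₁/V₂ = 956/4591 = 0.2082.
θ_c = arcsin 0.2082 = 12.02°.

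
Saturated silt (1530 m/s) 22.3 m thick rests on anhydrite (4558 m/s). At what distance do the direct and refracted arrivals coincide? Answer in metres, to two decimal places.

63.24 m

x_cross = 2h·√((V₂+V₁)/(V₂−V₁)).
(V₂+V₁)/(V₂−V₁) = (4558+1530)/(4558−1530) = 2.0106; √ = 1.4179.
x_cross = 2·22.3·1.4179 = 63.24 m.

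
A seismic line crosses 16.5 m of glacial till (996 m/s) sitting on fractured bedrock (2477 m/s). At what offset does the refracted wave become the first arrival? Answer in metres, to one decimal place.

50.5 m

x_cross = 2h·√((V₂+V₁)/(V₂−V₁)).
(V₂+V₁)/(V₂−V₁) = (2477+996)/(2477−996) = 2.3450; √ = 1.5314.
x_cross = 2·16.5·1.5314 = 50.53 m.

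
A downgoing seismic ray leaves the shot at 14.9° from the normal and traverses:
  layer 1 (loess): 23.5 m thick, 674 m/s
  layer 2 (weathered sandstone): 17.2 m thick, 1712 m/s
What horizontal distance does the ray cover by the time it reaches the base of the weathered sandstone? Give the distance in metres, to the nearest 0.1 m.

Apply Snell's law at each interface; in layer i the horizontal offset is hᵢ·tan θᵢ.
Layer 1: θ = 14.90°; offset = 23.5·tan 14.90° = 6.253 m.
Layer 2: sin θ = 1712·sin 14.9°/674 = 0.6531, θ = 40.78°; offset = 17.2·tan 40.78° = 14.835 m.
Summing the layer offsets gives 21.088 m.

21.1 m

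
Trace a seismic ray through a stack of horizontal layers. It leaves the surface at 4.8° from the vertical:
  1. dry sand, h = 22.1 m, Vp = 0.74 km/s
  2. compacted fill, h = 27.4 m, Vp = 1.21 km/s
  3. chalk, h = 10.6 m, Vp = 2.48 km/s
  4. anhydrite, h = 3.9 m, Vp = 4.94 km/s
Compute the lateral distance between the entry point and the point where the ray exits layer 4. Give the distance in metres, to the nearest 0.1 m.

p = sin θ₁/V₁ = sin 4.8°/0.74 = 1.1308e-01 s/km is conserved through the stack.
Layer 1: θ = 4.80°; offset = 22.1·tan 4.80° = 1.856 m.
Layer 2: sin θ = p·1.21 = 0.1368 → θ = 7.86°; offset = 27.4·tan 7.86° = 3.785 m.
Layer 3: sin θ = p·2.48 = 0.2804 → θ = 16.29°; offset = 10.6·tan 16.29° = 3.097 m.
Layer 4: sin θ = p·4.94 = 0.5586 → θ = 33.96°; offset = 3.9·tan 33.96° = 2.627 m.
Summing the layer offsets gives 11.364 m.

11.4 m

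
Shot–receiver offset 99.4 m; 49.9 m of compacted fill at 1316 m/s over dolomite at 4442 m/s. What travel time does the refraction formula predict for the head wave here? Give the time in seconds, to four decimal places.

θ_c = arcsin(V₁/V₂) = arcsin(1316/4442) = 17.23°, cos θ_c = 0.9551.
Intercept time tᵢ = 2h cos θ_c / V₁ = 2·49.9·0.9551/1316 = 0.07243 s.
t = x/V₂ + tᵢ = 99.4/4442 + 0.07243 = 0.09481 s.

0.0948 s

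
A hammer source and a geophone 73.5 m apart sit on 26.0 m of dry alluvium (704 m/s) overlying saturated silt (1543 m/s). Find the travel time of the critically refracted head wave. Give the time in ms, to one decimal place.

113.4 ms

t = x/V₂ + 2h·√(V₂²−V₁²)/(V₁V₂).
√(V₂²−V₁²) = √(1543²−704²) = 1373.0 m/s; delay term = 2·26.0·1373.0/(704·1543) = 0.06573 s.
t = 73.5/1543 + 0.06573 = 0.11336 s.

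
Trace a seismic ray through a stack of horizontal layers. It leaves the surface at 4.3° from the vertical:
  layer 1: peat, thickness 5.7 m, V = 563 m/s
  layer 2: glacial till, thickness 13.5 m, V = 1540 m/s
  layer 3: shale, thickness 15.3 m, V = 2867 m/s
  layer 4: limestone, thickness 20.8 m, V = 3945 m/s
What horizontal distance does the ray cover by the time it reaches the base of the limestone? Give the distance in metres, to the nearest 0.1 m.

22.4 m

Apply Snell's law at each interface; in layer i the horizontal offset is hᵢ·tan θᵢ.
Layer 1: θ = 4.30°; offset = 5.7·tan 4.30° = 0.429 m.
Layer 2: sin θ = 1540·sin 4.3°/563 = 0.2051, θ = 11.83°; offset = 13.5·tan 11.83° = 2.829 m.
Layer 3: sin θ = 2867·sin 4.3°/563 = 0.3818, θ = 22.45°; offset = 15.3·tan 22.45° = 6.321 m.
Layer 4: sin θ = 3945·sin 4.3°/563 = 0.5254, θ = 31.69°; offset = 20.8·tan 31.69° = 12.843 m.
Σ offsets = 22.422 m.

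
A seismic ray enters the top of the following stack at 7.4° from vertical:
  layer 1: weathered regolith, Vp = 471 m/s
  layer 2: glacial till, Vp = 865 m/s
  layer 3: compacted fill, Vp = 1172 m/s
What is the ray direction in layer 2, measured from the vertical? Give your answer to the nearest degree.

Ray parameter p = sin 7.4° / 471 = 2.7345e-04 s/m.
sin θ_2 = p·V_2 = 2.7345e-04 × 865 = 0.2365.
θ_2 = 13.68° from the vertical.

14°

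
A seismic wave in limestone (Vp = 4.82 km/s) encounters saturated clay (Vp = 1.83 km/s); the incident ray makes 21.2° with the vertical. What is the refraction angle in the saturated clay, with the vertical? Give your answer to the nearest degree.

sin θ₁/V₁ = sin θ₂/V₂ ⇒ sin θ₂ = 1.83·sin 21.2°/4.82 = 1.83·0.3616/4.82 = 0.1373.
θ₂ = arcsin 0.1373 = 7.89° from the normal.

8°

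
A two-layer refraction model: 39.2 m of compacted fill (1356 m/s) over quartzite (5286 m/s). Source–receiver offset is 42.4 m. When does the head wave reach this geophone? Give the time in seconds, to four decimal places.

0.0639 s

t = x/V₂ + 2h·√(V₂²−V₁²)/(V₁V₂).
√(V₂²−V₁²) = √(5286²−1356²) = 5109.1 m/s; delay term = 2·39.2·5109.1/(1356·5286) = 0.05588 s.
t = 42.4/5286 + 0.05588 = 0.06390 s.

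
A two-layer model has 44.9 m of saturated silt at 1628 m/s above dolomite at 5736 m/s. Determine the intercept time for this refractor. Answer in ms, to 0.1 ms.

tᵢ = 2h·√(V₂²−V₁²)/(V₁V₂).
√(V₂²−V₁²) = √(5736²−1628²) = 5500.1 m/s.
tᵢ = 2·44.9·5500.1/(1628·5736) = 0.05289 s.

52.9 ms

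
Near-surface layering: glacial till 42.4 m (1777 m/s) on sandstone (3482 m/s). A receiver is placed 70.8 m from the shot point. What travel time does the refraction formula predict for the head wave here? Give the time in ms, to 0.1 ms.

61.4 ms

θ_c = arcsin(V₁/V₂) = arcsin(1777/3482) = 30.69°, cos θ_c = 0.8600.
Intercept time tᵢ = 2h cos θ_c / V₁ = 2·42.4·0.8600/1777 = 0.04104 s.
t = x/V₂ + tᵢ = 70.8/3482 + 0.04104 = 0.06137 s.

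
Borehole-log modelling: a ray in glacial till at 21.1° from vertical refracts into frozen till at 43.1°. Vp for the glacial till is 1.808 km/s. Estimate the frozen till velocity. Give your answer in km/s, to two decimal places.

Snell's law: sin 21.1°/V₁ = sin 43.1°/V₂.
V₂ = V₁·sin 43.1°/sin 21.1° = 1.808 × 1.8980 = 3.43 km/s.

3.43 km/s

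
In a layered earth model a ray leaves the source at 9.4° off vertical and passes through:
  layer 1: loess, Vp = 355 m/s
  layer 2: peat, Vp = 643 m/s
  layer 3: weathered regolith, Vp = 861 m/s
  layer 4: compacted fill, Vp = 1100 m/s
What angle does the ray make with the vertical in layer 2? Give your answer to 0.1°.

17.2°

Snell's law across each interface conserves sin θ / V, so sin θ_2 = V_2·sin θ₁/V₁.
sin θ_2 = 643 × sin 9.4° / 355 = 0.2958.
θ_2 = arcsin 0.2958 = 17.21°.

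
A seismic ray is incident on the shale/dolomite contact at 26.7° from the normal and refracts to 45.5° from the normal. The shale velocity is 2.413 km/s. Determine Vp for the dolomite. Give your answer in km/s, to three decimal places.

3.830 km/s

Snell's law: sin 26.7°/V₁ = sin 45.5°/V₂.
V₂ = V₁·sin 45.5°/sin 26.7° = 2.413 × 1.5874 = 3.830 km/s.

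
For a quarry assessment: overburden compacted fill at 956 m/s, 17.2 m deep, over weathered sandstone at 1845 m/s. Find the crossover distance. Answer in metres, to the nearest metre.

θ_c = arcsin(956/1845) = 31.21°, so cos θ_c = 0.8553 and tᵢ = 2h cos θ_c/V₁ = 0.0308 s.
At crossover x/V₁ = x/V₂ + tᵢ ⇒ x = tᵢ/(1/V₁ − 1/V₂) = 0.03078/(1.0460e-03 − 5.4201e-04) = 61.06 m.

61 m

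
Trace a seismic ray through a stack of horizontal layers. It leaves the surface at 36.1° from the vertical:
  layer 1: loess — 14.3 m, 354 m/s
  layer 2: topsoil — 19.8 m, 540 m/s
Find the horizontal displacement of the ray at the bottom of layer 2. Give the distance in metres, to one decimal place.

51.0 m

Apply Snell's law at each interface; in layer i the horizontal offset is hᵢ·tan θᵢ.
Layer 1: θ = 36.10°; offset = 14.3·tan 36.10° = 10.428 m.
Layer 2: sin θ = 540·sin 36.1°/354 = 0.8988, θ = 64.00°; offset = 19.8·tan 64.00° = 40.591 m.
Σ offsets = 51.019 m.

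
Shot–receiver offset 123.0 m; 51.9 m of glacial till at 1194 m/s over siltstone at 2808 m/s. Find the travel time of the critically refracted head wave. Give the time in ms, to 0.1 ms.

t = x/V₂ + 2h·√(V₂²−V₁²)/(V₁V₂).
√(V₂²−V₁²) = √(2808²−1194²) = 2541.5 m/s; delay term = 2·51.9·2541.5/(1194·2808) = 0.07868 s.
t = 123.0/2808 + 0.07868 = 0.12249 s.

122.5 ms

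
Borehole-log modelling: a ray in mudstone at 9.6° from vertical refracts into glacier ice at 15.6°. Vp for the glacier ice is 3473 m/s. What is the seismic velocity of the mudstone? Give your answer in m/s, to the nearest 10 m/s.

2150 m/s

sin 9.6° = 0.1668; sin 15.6° = 0.2689.
V₁ = V₂·(sin θ₁/sin θ₂) = 3473·(0.1668/0.2689) = 2153.76 m/s.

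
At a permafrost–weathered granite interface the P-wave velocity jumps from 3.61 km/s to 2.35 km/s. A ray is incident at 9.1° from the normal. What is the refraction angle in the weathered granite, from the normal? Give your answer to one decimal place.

5.9°

sin θ₁/V₁ = sin θ₂/V₂ ⇒ sin θ₂ = 2.35·sin 9.1°/3.61 = 2.35·0.1582/3.61 = 0.1030.
θ₂ = arcsin 0.1030 = 5.91° from the normal.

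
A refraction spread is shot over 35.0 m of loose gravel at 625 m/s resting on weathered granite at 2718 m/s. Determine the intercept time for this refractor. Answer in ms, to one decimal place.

tᵢ = 2h·√(V₂²−V₁²)/(V₁V₂).
√(V₂²−V₁²) = √(2718²−625²) = 2645.2 m/s.
tᵢ = 2·35.0·2645.2/(625·2718) = 0.10900 s.

109.0 ms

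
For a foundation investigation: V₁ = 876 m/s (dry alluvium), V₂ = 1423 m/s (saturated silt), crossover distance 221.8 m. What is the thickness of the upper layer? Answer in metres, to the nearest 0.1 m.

h = (x_cross/2)·√((V₂−V₁)/(V₂+V₁)).
(V₂−V₁)/(V₂+V₁) = (1423−876)/(1423+876) = 0.2379; √ = 0.4878.
h = (221.8/2)·0.4878 = 54.09 m.

54.1 m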